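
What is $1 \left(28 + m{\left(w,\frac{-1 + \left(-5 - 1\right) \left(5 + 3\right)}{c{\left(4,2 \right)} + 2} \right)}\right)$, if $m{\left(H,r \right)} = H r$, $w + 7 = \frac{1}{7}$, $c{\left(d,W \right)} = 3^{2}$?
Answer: $\frac{644}{11} \approx 58.545$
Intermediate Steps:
$c{\left(d,W \right)} = 9$
$w = - \frac{48}{7}$ ($w = -7 + \frac{1}{7} = - \frac{48}{7} \approx -6.8571$)
$1 \left(28 + m{\left(w,\frac{-1 + \left(-5 - 1\right) \left(5 + 3\right)}{c{\left(4,2 \right)} + 2} \right)}\right) = 1 \left(28 - \frac{48 \frac{-1 + \left(-5 - 1\right) \left(5 + 3\right)}{9 + 2}}{7}\right) = 1 \left(28 - \frac{48 \frac{-1 - 48}{11}}{7}\right) = 1 \left(28 - \frac{48 \left(-1 - 48\right) \frac{1}{11}}{7}\right) = 1 \left(28 - \frac{48 \left(\left(-49\right) \frac{1}{11}\right)}{7}\right) = 1 \left(28 - - \frac{336}{11}\right) = 1 \left(28 + \frac{336}{11}\right) = 1 \cdot \frac{644}{11} = \frac{644}{11}$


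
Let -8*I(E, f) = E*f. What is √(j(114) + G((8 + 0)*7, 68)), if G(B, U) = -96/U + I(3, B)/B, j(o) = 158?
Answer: √722330/68 ≈ 12.499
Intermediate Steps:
I(E, f) = -E*f/8
G(B, U) = -3/8 - 96/U (G(B, U) = -96/U + (-⅛*3*B)/B = -96/U + (-3*B/8)/B = -96/U - 3/8 = -3/8 - 96/U)
√(j(114) + G((8 + 0)*7, 68)) = √(158 + (-3/8 - 96/68)) = √(158 + (-3/8 - 96*1/68)) = √(158 + (-3/8 - 24/17)) = √(158 - 243/136) = √(21245/136) = √722330/68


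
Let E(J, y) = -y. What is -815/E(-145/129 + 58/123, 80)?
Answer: 163/16 ≈ 10.188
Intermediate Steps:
-815/E(-145/129 + 58/123, 80) = -815/((-1*80)) = -815/(-80) = -815*(-1/80) = 163/16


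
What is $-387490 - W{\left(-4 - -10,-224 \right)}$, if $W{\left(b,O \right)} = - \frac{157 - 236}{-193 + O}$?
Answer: $- \frac{161583251}{417} \approx -3.8749 \cdot 10^{5}$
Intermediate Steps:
$W{\left(b,O \right)} = \frac{79}{-193 + O}$ ($W{\left(b,O \right)} = - \frac{-79}{-193 + O} = \frac{79}{-193 + O}$)
$-387490 - W{\left(-4 - -10,-224 \right)} = -387490 - \frac{79}{-193 - 224} = -387490 - \frac{79}{-417} = -387490 - 79 \left(- \frac{1}{417}\right) = -387490 - - \frac{79}{417} = -387490 + \frac{79}{417} = - \frac{161583251}{417}$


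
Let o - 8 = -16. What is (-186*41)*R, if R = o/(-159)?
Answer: -20336/53 ≈ -383.70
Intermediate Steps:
o = -8 (o = 8 - 16 = -8)
R = 8/159 (R = -8/(-159) = -8*(-1/159) = 8/159 ≈ 0.050314)
(-186*41)*R = -186*41*(8/159) = -7626*8/159 = -20336/53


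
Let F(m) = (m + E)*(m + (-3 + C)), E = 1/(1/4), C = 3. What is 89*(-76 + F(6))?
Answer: -1424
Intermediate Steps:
E = 4 (E = 1/(1*(¼)) = 1/(¼) = 4)
F(m) = m*(4 + m) (F(m) = (m + 4)*(m + (-3 + 3)) = (4 + m)*(m + 0) = (4 + m)*m = m*(4 + m))
89*(-76 + F(6)) = 89*(-76 + 6*(4 + 6)) = 89*(-76 + 6*10) = 89*(-76 + 60) = 89*(-16) = -1424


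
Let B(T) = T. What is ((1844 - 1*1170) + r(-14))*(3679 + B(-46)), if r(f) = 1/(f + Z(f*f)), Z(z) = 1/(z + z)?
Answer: 4478091506/1829 ≈ 2.4484e+6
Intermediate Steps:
Z(z) = 1/(2*z)
r(f) = 1/(f + 1/(2*f²)) (r(f) = 1/(f + 1/(2*((f*f)))) = 1/(f + 1/(2*(f²))) = 1/(f + 1/(2*f²)))
((1844 - 1*1170) + r(-14))*(3679 + B(-46)) = ((1844 - 1*1170) + 2*(-14)²/(1 + 2*(-14)³))*(3679 - 46) = ((1844 - 1170) + 2*196/(1 + 2*(-2744)))*3633 = (674 + 2*196/(1 - 5488))*3633 = (674 + 2*196/(-5487))*3633 = (674 + 2*196*(-1/5487))*3633 = (674 - 392/5487)*3633 = (3697846/5487)*3633 = 4478091506/1829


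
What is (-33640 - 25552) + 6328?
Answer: -52864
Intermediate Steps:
(-33640 - 25552) + 6328 = -59192 + 6328 = -52864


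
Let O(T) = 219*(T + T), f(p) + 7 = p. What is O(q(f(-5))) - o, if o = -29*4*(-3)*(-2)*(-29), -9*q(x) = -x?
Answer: -20768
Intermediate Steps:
f(p) = -7 + p
q(x) = x/9 (q(x) = -(-1)*x/9 = x/9)
O(T) = 438*T (O(T) = 219*(2*T) = 438*T)
o = 20184 (o = -(-348)*(-2)*(-29) = -29*24*(-29) = -696*(-29) = 20184)
O(q(f(-5))) - o = 438*((-7 - 5)/9) - 1*20184 = 438*((⅑)*(-12)) - 20184 = 438*(-4/3) - 20184 = -584 - 20184 = -20768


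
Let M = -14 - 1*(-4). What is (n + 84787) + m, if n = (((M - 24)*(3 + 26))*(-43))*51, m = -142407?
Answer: 2104678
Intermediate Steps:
M = -10 (M = -14 + 4 = -10)
n = 2162298 (n = (((-10 - 24)*(3 + 26))*(-43))*51 = (-34*29*(-43))*51 = -986*(-43)*51 = 42398*51 = 2162298)
(n + 84787) + m = (2162298 + 84787) - 142407 = 2247085 - 142407 = 2104678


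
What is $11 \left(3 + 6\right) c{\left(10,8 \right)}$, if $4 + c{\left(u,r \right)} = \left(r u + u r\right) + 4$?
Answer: $15840$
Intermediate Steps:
$c{\left(u,r \right)} = 2 r u$ ($c{\left(u,r \right)} = -4 + \left(\left(r u + u r\right) + 4\right) = -4 + \left(\left(r u + r u\right) + 4\right) = -4 + \left(2 r u + 4\right) = -4 + \left(4 + 2 r u\right) = 2 r u$)
$11 \left(3 + 6\right) c{\left(10,8 \right)} = 11 \left(3 + 6\right) 2 \cdot 8 \cdot 10 = 11 \cdot 9 \cdot 160 = 99 \cdot 160 = 15840$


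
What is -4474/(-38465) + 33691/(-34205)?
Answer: -228578229/263139065 ≈ -0.86866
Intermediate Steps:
-4474/(-38465) + 33691/(-34205) = -4474*(-1/38465) + 33691*(-1/34205) = 4474/38465 - 33691/34205 = -228578229/263139065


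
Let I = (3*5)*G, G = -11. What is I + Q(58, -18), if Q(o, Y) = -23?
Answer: -188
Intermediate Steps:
I = -165 (I = (3*5)*(-11) = 15*(-11) = -165)
I + Q(58, -18) = -165 - 23 = -188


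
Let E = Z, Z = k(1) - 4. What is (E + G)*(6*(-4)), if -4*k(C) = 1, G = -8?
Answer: 294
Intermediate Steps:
k(C) = -¼ (k(C) = -¼*1 = -¼)
Z = -17/4 (Z = -¼ - 4 = -17/4 ≈ -4.2500)
E = -17/4 ≈ -4.2500
(E + G)*(6*(-4)) = (-17/4 - 8)*(6*(-4)) = -49/4*(-24) = 294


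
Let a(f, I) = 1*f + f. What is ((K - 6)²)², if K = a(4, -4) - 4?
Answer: 16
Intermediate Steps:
a(f, I) = 2*f (a(f, I) = f + f = 2*f)
K = 4 (K = 2*4 - 4 = 8 - 4 = 4)
((K - 6)²)² = ((4 - 6)²)² = ((-2)²)² = 4² = 16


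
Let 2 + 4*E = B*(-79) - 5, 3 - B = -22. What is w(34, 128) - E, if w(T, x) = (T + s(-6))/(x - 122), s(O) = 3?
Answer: 1505/3 ≈ 501.67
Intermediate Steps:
B = 25 (B = 3 - 1*(-22) = 3 + 22 = 25)
E = -991/2 (E = -½ + (25*(-79) - 5)/4 = -½ + (-1975 - 5)/4 = -½ + (¼)*(-1980) = -½ - 495 = -991/2 ≈ -495.50)
w(T, x) = (3 + T)/(-122 + x) (w(T, x) = (T + 3)/(x - 122) = (3 + T)/(-122 + x))
w(34, 128) - E = (3 + 34)/(-122 + 128) - 1*(-991/2) = 37/6 + 991/2 = 1505/3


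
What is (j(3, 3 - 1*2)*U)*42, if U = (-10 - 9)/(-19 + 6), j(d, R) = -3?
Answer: -2394/13 ≈ -184.15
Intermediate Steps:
U = 19/13 (U = -19/(-13) = -19*(-1/13) = 19/13 ≈ 1.4615)
(j(3, 3 - 1*2)*U)*42 = -3*19/13*42 = -57/13*42 = -2394/13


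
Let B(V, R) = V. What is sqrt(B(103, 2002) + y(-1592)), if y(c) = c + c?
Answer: I*sqrt(3081) ≈ 55.507*I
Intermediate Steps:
y(c) = 2*c
sqrt(B(103, 2002) + y(-1592)) = sqrt(103 + 2*(-1592)) = sqrt(103 - 3184) = sqrt(-3081) = I*sqrt(3081)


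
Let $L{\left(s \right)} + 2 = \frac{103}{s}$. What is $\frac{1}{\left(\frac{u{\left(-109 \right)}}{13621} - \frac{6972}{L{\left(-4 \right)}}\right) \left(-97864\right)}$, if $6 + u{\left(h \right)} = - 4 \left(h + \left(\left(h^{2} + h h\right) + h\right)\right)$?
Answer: $- \frac{503977}{12050589528848} \approx -4.1822 \cdot 10^{-8}$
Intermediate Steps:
$u{\left(h \right)} = -6 - 8 h - 8 h^{2}$ ($u{\left(h \right)} = -6 - 4 \left(h + \left(\left(h^{2} + h h\right) + h\right)\right) = -6 - 4 \left(h + \left(\left(h^{2} + h^{2}\right) + h\right)\right) = -6 - 4 \left(h + \left(2 h^{2} + h\right)\right) = -6 - 4 \left(h + \left(h + 2 h^{2}\right)\right) = -6 - 4 \left(2 h + 2 h^{2}\right) = -6 - \left(8 h + 8 h^{2}\right) = -6 - 8 h - 8 h^{2}$)
$L{\left(s \right)} = -2 + \frac{103}{s}$
$\frac{1}{\left(\frac{u{\left(-109 \right)}}{13621} - \frac{6972}{L{\left(-4 \right)}}\right) \left(-97864\right)} = \frac{1}{\left(\frac{-6 - -872 - 8 \left(-109\right)^{2}}{13621} - \frac{6972}{-2 + \frac{103}{-4}}\right) \left(-97864\right)} = \frac{1}{\left(-6 + 872 - 95048\right) \frac{1}{13621} - \frac{6972}{-2 + 103 \left(- \frac{1}{4}\right)}} \left(- \frac{1}{97864}\right) = \frac{1}{\left(-6 + 872 - 95048\right) \frac{1}{13621} - \frac{6972}{-2 - \frac{103}{4}}} \left(- \frac{1}{97864}\right) = \frac{1}{\left(-94182\right) \frac{1}{13621} - \frac{6972}{- \frac{111}{4}}} \left(- \frac{1}{97864}\right) = \frac{1}{- \frac{94182}{13621} - - \frac{9296}{37}} \left(- \frac{1}{97864}\right) = \frac{1}{- \frac{94182}{13621} + \frac{9296}{37}} \left(- \frac{1}{97864}\right) = \frac{1}{\frac{123136082}{503977}} \left(- \frac{1}{97864}\right) = \frac{503977}{123136082} \left(- \frac{1}{97864}\right) = - \frac{503977}{12050589528848}$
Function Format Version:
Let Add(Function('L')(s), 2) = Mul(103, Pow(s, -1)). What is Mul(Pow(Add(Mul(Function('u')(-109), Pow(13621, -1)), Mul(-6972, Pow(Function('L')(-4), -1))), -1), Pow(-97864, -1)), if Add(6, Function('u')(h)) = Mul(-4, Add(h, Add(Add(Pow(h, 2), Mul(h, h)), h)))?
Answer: Rational(-503977, 12050589528848) ≈ -4.1822e-8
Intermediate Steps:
Function('u')(h) = Add(-6, Mul(-8, h), Mul(-8, Pow(h, 2))) (Function('u')(h) = Add(-6, Mul(-4, Add(h, Add(Add(Pow(h, 2), Mul(h, h)), h)))) = Add(-6, Mul(-4, Add(h, Add(Add(Pow(h, 2), Pow(h, 2)), h)))) = Add(-6, Mul(-4, Add(h, Add(Mul(2, Pow(h, 2)), h)))) = Add(-6, Mul(-4, Add(h, Add(h, Mul(2, Pow(h, 2)))))) = Add(-6, Mul(-4, Add(Mul(2, h), Mul(2, Pow(h, 2))))) = Add(-6, Add(Mul(-8, h), Mul(-8, Pow(h, 2)))) = Add(-6, Mul(-8, h), Mul(-8, Pow(h, 2))))
Function('L')(s) = Add(-2, Mul(103, Pow(s, -1)))
Mul(Pow(Add(Mul(Function('u')(-109), Pow(13621, -1)), Mul(-6972, Pow(Function('L')(-4), -1))), -1), Pow(-97864, -1)) = Mul(Pow(Add(Mul(Add(-6, Mul(-8, -109), Mul(-8, Pow(-109, 2))), Pow(13621, -1)), Mul(-6972, Pow(Add(-2, Mul(103, Pow(-4, -1))), -1))), -1), Pow(-97864, -1)) = Mul(Pow(Add(Mul(Add(-6, 872, Mul(-8, 11881)), Rational(1, 13621)), Mul(-6972, Pow(Add(-2, Mul(103, Rational(-1, 4))), -1))), -1), Rational(-1, 97864)) = Mul(Pow(Add(Mul(Add(-6, 872, -95048), Rational(1, 13621)), Mul(-6972, Pow(Add(-2, Rational(-103, 4)), -1))), -1), Rational(-1, 97864)) = Mul(Pow(Add(Mul(-94182, Rational(1, 13621)), Mul(-6972, Pow(Rational(-111, 4), -1))), -1), Rational(-1, 97864)) = Mul(Pow(Add(Rational(-94182, 13621), Mul(-6972, Rational(-4, 111))), -1), Rational(-1, 97864)) = Mul(Pow(Add(Rational(-94182, 13621), Rational(9296, 37)), -1), Rational(-1, 97864)) = Mul(Pow(Rational(123136082, 503977), -1), Rational(-1, 97864)) = Mul(Rational(503977, 123136082), Rational(-1, 97864)) = Rational(-503977, 12050589528848)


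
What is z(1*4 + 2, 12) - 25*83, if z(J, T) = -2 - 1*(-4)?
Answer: -2073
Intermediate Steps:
z(J, T) = 2 (z(J, T) = -2 + 4 = 2)
z(1*4 + 2, 12) - 25*83 = 2 - 25*83 = 2 - 2075 = -2073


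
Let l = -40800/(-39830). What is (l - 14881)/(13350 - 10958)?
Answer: -59266943/9527336 ≈ -6.2207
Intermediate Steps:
l = 4080/3983 (l = -40800*(-1/39830) = 4080/3983 ≈ 1.0244)
(l - 14881)/(13350 - 10958) = (4080/3983 - 14881)/(13350 - 10958) = -59266943/3983/2392 = -59266943/3983*1/2392 = -59266943/9527336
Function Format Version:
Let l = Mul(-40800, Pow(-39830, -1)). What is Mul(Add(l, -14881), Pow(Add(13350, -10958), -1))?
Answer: Rational(-59266943, 9527336) ≈ -6.2207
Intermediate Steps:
l = Rational(4080, 3983) (l = Mul(-40800, Rational(-1, 39830)) = Rational(4080, 3983) ≈ 1.0244)
Mul(Add(l, -14881), Pow(Add(13350, -10958), -1)) = Mul(Add(Rational(4080, 3983), -14881), Pow(Add(13350, -10958), -1)) = Mul(Rational(-59266943, 3983), Pow(2392, -1)) = Mul(Rational(-59266943, 3983), Rational(1, 2392)) = Rational(-59266943, 9527336)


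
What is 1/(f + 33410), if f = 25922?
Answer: 1/59332 ≈ 1.6854e-5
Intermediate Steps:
1/(f + 33410) = 1/(25922 + 33410) = 1/59332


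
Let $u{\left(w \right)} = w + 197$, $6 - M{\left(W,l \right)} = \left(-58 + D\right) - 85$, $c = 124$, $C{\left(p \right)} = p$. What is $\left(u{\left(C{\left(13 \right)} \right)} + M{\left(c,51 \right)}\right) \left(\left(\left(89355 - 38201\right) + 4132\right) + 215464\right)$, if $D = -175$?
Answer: $144580500$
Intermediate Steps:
$M{\left(W,l \right)} = 324$ ($M{\left(W,l \right)} = 6 - \left(\left(-58 - 175\right) - 85\right) = 6 - \left(-233 - 85\right) = 6 - -318 = 6 + 318 = 324$)
$u{\left(w \right)} = 197 + w$
$\left(u{\left(C{\left(13 \right)} \right)} + M{\left(c,51 \right)}\right) \left(\left(\left(89355 - 38201\right) + 4132\right) + 215464\right) = \left(\left(197 + 13\right) + 324\right) \left(\left(\left(89355 - 38201\right) + 4132\right) + 215464\right) = \left(210 + 324\right) \left(\left(51154 + 4132\right) + 215464\right) = 534 \left(55286 + 215464\right) = 534 \cdot 270750 = 144580500$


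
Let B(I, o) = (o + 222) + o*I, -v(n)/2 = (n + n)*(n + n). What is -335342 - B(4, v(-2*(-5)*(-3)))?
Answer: -299564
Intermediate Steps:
v(n) = -8*n**2 (v(n) = -2*(n + n)*(n + n) = -2*2*n*2*n = -8*n**2)
B(I, o) = 222 + o + I*o (B(I, o) = (222 + o) + I*o = 222 + o + I*o)
-335342 - B(4, v(-2*(-5)*(-3))) = -335342 - (222 - 8*(-2*(-5)*(-3))**2 + 4*(-8*(-2*(-5)*(-3))**2)) = -335342 - (222 - 8*(10*(-3))**2 + 4*(-8*(10*(-3))**2)) = -335342 - (222 - 8*(-30)**2 + 4*(-8*(-30)**2)) = -335342 - (222 - 8*900 + 4*(-8*900)) = -335342 - (222 - 7200 + 4*(-7200)) = -335342 - (222 - 7200 - 28800) = -335342 - 1*(-35778) = -335342 + 35778 = -299564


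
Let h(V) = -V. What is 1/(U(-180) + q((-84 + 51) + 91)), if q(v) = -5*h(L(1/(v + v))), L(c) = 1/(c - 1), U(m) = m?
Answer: -23/4256 ≈ -0.0054041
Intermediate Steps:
L(c) = 1/(-1 + c)
q(v) = 5/(-1 + 1/(2*v)) (q(v) = -(-5)/(-1 + 1/(v + v)) = -(-5)/(-1 + 1/(2*v)) = 5/(-1 + 1/(2*v)))
1/(U(-180) + q((-84 + 51) + 91)) = 1/(-180 - 10*((-84 + 51) + 91)/(-1 + 2*((-84 + 51) + 91))) = 1/(-180 - 10*(-33 + 91)/(-1 + 2*(-33 + 91))) = 1/(-180 - 10*58/(-1 + 2*58)) = 1/(-180 - 10*58/(-1 + 116)) = 1/(-180 - 10*58/115) = 1/(-180 - 10*58*1/115) = 1/(-180 - 116/23) = 1/(-4256/23) = -23/4256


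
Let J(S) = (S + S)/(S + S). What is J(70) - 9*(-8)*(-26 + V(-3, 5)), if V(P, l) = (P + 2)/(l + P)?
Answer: -1907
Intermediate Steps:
V(P, l) = (2 + P)/(P + l)
J(S) = 1 (J(S) = (2*S)/((2*S)) = (2*S)*(1/(2*S)) = 1)
J(70) - 9*(-8)*(-26 + V(-3, 5)) = 1 - 9*(-8)*(-26 + (2 - 3)/(-3 + 5)) = 1 - (-72)*(-26 - 1/2) = 1 - (-72)*(-26 + (½)*(-1)) = 1 - (-72)*(-26 - ½) = 1 - (-72)*(-53)/2 = 1 - 1*1908 = 1 - 1908 = -1907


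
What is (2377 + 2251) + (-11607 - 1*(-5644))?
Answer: -1335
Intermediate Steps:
(2377 + 2251) + (-11607 - 1*(-5644)) = 4628 + (-11607 + 5644) = 4628 - 5963 = -1335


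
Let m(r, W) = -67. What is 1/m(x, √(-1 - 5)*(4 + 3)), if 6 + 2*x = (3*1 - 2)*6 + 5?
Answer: -1/67 ≈ -0.014925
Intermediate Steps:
x = 5/2 (x = -3 + ((3*1 - 2)*6 + 5)/2 = -3 + ((3 - 2)*6 + 5)/2 = -3 + (1*6 + 5)/2 = -3 + (6 + 5)/2 = -3 + (½)*11 = -3 + 11/2 = 5/2 ≈ 2.5000)
1/m(x, √(-1 - 5)*(4 + 3)) = 1/(-67) = -1/67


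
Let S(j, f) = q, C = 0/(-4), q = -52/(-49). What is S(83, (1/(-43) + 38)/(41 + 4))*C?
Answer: 0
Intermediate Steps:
q = 52/49 (q = -52*(-1/49) = 52/49 ≈ 1.0612)
C = 0 (C = 0*(-¼) = 0)
S(j, f) = 52/49
S(83, (1/(-43) + 38)/(41 + 4))*C = (52/49)*0 = 0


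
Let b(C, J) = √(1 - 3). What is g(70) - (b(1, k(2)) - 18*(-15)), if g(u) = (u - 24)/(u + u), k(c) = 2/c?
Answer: -18877/70 - I*√2 ≈ -269.67 - 1.4142*I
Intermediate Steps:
b(C, J) = I*√2 (b(C, J) = √(-2) = I*√2)
g(u) = (-24 + u)/(2*u) (g(u) = (-24 + u)/((2*u)) = (-24 + u)*(1/(2*u)) = (-24 + u)/(2*u))
g(70) - (b(1, k(2)) - 18*(-15)) = (½)*(-24 + 70)/70 - (I*√2 - 18*(-15)) = (½)*(1/70)*46 - (I*√2 + 270) = 23/70 - (270 + I*√2) = 23/70 + (-270 - I*√2) = -18877/70 - I*√2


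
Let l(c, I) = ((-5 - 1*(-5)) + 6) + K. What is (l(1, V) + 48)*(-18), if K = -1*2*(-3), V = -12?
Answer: -1080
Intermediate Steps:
K = 6 (K = -2*(-3) = 6)
l(c, I) = 12 (l(c, I) = ((-5 - 1*(-5)) + 6) + 6 = ((-5 + 5) + 6) + 6 = (0 + 6) + 6 = 6 + 6 = 12)
(l(1, V) + 48)*(-18) = (12 + 48)*(-18) = 60*(-18) = -1080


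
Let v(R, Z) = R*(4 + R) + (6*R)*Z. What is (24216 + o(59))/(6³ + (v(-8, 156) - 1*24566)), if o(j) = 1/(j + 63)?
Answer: -2954353/3880332 ≈ -0.76137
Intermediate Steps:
v(R, Z) = R*(4 + R) + 6*R*Z
o(j) = 1/(63 + j)
(24216 + o(59))/(6³ + (v(-8, 156) - 1*24566)) = (24216 + 1/(63 + 59))/(6³ + (-8*(4 - 8 + 6*156) - 1*24566)) = (24216 + 1/122)/(216 + (-8*(4 - 8 + 936) - 24566)) = (24216 + 1/122)/(216 + (-8*932 - 24566)) = 2954353/(122*(216 + (-7456 - 24566))) = 2954353/(122*(216 - 32022)) = (2954353/122)/(-31806) = (2954353/122)*(-1/31806) = -2954353/3880332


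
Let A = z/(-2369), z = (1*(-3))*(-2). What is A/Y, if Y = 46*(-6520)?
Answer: 3/355255240 ≈ 8.4446e-9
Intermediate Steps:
z = 6 (z = -3*(-2) = 6)
A = -6/2369 (A = 6/(-2369) = -1/2369*6 = -6/2369 ≈ -0.0025327)
Y = -299920
A/Y = -6/2369/(-299920) = -6/2369*(-1/299920) = 3/355255240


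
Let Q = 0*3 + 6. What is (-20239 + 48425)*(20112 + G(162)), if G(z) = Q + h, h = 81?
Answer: 569329014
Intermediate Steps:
Q = 6 (Q = 0 + 6 = 6)
G(z) = 87 (G(z) = 6 + 81 = 87)
(-20239 + 48425)*(20112 + G(162)) = (-20239 + 48425)*(20112 + 87) = 28186*20199 = 569329014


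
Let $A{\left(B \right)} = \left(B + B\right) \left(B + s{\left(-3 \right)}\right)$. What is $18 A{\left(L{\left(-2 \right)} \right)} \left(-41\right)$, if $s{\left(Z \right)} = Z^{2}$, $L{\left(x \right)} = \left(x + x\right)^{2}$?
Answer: $-590400$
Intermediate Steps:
$L{\left(x \right)} = 4 x^{2}$ ($L{\left(x \right)} = \left(2 x\right)^{2} = 4 x^{2}$)
$A{\left(B \right)} = 2 B \left(9 + B\right)$ ($A{\left(B \right)} = \left(B + B\right) \left(B + \left(-3\right)^{2}\right) = 2 B \left(B + 9\right) = 2 B \left(9 + B\right)$)
$18 A{\left(L{\left(-2 \right)} \right)} \left(-41\right) = 18 \cdot 2 \cdot 4 \left(-2\right)^{2} \left(9 + 4 \left(-2\right)^{2}\right) \left(-41\right) = 18 \cdot 2 \cdot 4 \cdot 4 \left(9 + 4 \cdot 4\right) \left(-41\right) = 18 \cdot 2 \cdot 16 \left(9 + 16\right) \left(-41\right) = 18 \cdot 2 \cdot 16 \cdot 25 \left(-41\right) = 18 \cdot 800 \left(-41\right) = 14400 \left(-41\right) = -590400$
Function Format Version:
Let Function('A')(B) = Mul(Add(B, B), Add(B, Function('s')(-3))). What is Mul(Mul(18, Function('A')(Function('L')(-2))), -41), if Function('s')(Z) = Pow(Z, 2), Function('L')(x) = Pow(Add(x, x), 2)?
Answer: -590400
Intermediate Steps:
Function('L')(x) = Mul(4, Pow(x, 2)) (Function('L')(x) = Pow(Mul(2, x), 2) = Mul(4, Pow(x, 2)))
Function('A')(B) = Mul(2, B, Add(9, B)) (Function('A')(B) = Mul(Add(B, B), Add(B, Pow(-3, 2))) = Mul(Mul(2, B), Add(B, 9)) = Mul(Mul(2, B), Add(9, B)) = Mul(2, B, Add(9, B)))
Mul(Mul(18, Function('A')(Function('L')(-2))), -41) = Mul(Mul(18, Mul(2, Mul(4, Pow(-2, 2)), Add(9, Mul(4, Pow(-2, 2))))), -41) = Mul(Mul(18, Mul(2, Mul(4, 4), Add(9, Mul(4, 4)))), -41) = Mul(Mul(18, Mul(2, 16, Add(9, 16))), -41) = Mul(Mul(18, Mul(2, 16, 25)), -41) = Mul(Mul(18, 800), -41) = Mul(14400, -41) = -590400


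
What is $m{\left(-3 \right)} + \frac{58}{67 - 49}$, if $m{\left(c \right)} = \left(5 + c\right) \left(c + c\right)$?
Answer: $- \frac{79}{9} \approx -8.7778$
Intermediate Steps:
$m{\left(c \right)} = 2 c \left(5 + c\right)$ ($m{\left(c \right)} = \left(5 + c\right) 2 c = 2 c \left(5 + c\right)$)
$m{\left(-3 \right)} + \frac{58}{67 - 49} = 2 \left(-3\right) \left(5 - 3\right) + \frac{58}{67 - 49} = 2 \left(-3\right) 2 + \frac{58}{18} = -12 + 58 \cdot \frac{1}{18} = -12 + \frac{29}{9} = - \frac{79}{9}$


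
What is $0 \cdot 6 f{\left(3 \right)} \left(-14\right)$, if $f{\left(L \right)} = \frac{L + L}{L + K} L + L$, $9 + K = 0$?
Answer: $0$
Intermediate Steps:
$K = -9$ ($K = -9 + 0 = -9$)
$f{\left(L \right)} = L + \frac{2 L^{2}}{-9 + L}$ ($f{\left(L \right)} = \frac{L + L}{L - 9} L + L = \frac{2 L}{-9 + L} L + L = \frac{2 L^{2}}{-9 + L} + L = L + \frac{2 L^{2}}{-9 + L}$)
$0 \cdot 6 f{\left(3 \right)} \left(-14\right) = 0 \cdot 6 \cdot 3 \cdot 3 \frac{1}{-9 + 3} \left(-3 + 3\right) \left(-14\right) = 0 \cdot 3 \cdot 3 \frac{1}{-6} \cdot 0 \left(-14\right) = 0 \cdot 3 \cdot 3 \left(- \frac{1}{6}\right) 0 \left(-14\right) = 0 \cdot 0 \left(-14\right) = 0 \left(-14\right) = 0$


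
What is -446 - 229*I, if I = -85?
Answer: 19019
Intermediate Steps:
-446 - 229*I = -446 - 229*(-85) = -446 + 19465 = 19019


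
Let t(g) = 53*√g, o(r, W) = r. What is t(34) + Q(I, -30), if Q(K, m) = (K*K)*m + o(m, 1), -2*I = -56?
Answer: -23550 + 53*√34 ≈ -23241.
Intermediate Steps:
I = 28 (I = -½*(-56) = 28)
Q(K, m) = m + m*K² (Q(K, m) = (K*K)*m + m = K²*m + m = m*K² + m = m + m*K²)
t(34) + Q(I, -30) = 53*√34 - 30*(1 + 28²) = 53*√34 - 30*(1 + 784) = 53*√34 - 30*785 = 53*√34 - 23550 = -23550 + 53*√34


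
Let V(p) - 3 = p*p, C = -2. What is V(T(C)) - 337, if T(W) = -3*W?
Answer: -298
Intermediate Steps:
V(p) = 3 + p² (V(p) = 3 + p*p = 3 + p²)
V(T(C)) - 337 = (3 + (-3*(-2))²) - 337 = (3 + 6²) - 337 = (3 + 36) - 337 = 39 - 337 = -298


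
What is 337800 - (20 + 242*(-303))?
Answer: 411106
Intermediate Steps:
337800 - (20 + 242*(-303)) = 337800 - (20 - 73326) = 337800 - 1*(-73306) = 337800 + 73306 = 411106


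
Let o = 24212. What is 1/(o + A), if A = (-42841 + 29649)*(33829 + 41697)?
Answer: -1/996314780 ≈ -1.0037e-9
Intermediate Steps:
A = -996338992 (A = -13192*75526 = -996338992)
1/(o + A) = 1/(24212 - 996338992) = 1/(-996314780) = -1/996314780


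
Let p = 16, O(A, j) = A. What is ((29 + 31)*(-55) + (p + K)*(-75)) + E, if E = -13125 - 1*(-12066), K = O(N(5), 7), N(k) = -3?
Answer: -5334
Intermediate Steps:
K = -3
E = -1059 (E = -13125 + 12066 = -1059)
((29 + 31)*(-55) + (p + K)*(-75)) + E = ((29 + 31)*(-55) + (16 - 3)*(-75)) - 1059 = (60*(-55) + 13*(-75)) - 1059 = (-3300 - 975) - 1059 = -4275 - 1059 = -5334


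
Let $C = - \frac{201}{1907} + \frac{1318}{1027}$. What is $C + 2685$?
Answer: $\frac{5260849964}{1958489} \approx 2686.2$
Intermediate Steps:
$C = \frac{2306999}{1958489}$ ($C = \left(-201\right) \frac{1}{1907} + 1318 \cdot \frac{1}{1027} = - \frac{201}{1907} + \frac{1318}{1027} = \frac{2306999}{1958489} \approx 1.1779$)
$C + 2685 = \frac{2306999}{1958489} + 2685 = \frac{5260849964}{1958489}$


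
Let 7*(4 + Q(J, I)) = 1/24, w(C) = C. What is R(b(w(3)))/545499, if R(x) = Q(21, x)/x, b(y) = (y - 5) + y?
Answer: -671/91643832 ≈ -7.3218e-6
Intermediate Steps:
Q(J, I) = -671/168 (Q(J, I) = -4 + (⅐)/24 = -4 + (⅐)*(1/24) = -4 + 1/168 = -671/168)
b(y) = -5 + 2*y (b(y) = (-5 + y) + y = -5 + 2*y)
R(x) = -671/(168*x)
R(b(w(3)))/545499 = -671/(168*(-5 + 2*3))/545499 = -671/(168*(-5 + 6))*(1/545499) = -671/168/1*(1/545499) = -671/168*1*(1/545499) = -671/168*1/545499 = -671/91643832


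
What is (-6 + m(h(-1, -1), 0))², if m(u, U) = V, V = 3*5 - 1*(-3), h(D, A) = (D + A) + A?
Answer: 144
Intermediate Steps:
h(D, A) = D + 2*A (h(D, A) = (A + D) + A = D + 2*A)
V = 18 (V = 15 + 3 = 18)
m(u, U) = 18
(-6 + m(h(-1, -1), 0))² = (-6 + 18)² = 12² = 144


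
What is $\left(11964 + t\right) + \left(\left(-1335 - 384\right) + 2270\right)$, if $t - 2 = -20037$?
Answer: $-7520$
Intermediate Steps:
$t = -20035$ ($t = 2 - 20037 = -20035$)
$\left(11964 + t\right) + \left(\left(-1335 - 384\right) + 2270\right) = \left(11964 - 20035\right) + \left(\left(-1335 - 384\right) + 2270\right) = -8071 + \left(-1719 + 2270\right) = -8071 + 551 = -7520$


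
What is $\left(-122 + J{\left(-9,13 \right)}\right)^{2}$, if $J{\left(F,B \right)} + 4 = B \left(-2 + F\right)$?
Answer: $72361$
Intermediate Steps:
$J{\left(F,B \right)} = -4 + B \left(-2 + F\right)$
$\left(-122 + J{\left(-9,13 \right)}\right)^{2} = \left(-122 - 147\right)^{2} = \left(-269\right)^{2} = 72361$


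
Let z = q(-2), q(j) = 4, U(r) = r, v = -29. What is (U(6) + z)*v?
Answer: -290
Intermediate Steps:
z = 4
(U(6) + z)*v = (6 + 4)*(-29) = 10*(-29) = -290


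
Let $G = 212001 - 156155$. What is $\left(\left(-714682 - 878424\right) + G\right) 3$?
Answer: $-4611780$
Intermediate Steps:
$G = 55846$ ($G = 212001 - 156155 = 55846$)
$\left(\left(-714682 - 878424\right) + G\right) 3 = \left(\left(-714682 - 878424\right) + 55846\right) 3 = \left(-1593106 + 55846\right) 3 = \left(-1537260\right) 3 = -4611780$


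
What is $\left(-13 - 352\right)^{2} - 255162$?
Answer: $-121937$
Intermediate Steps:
$\left(-13 - 352\right)^{2} - 255162 = \left(-365\right)^{2} - 255162 = 133225 - 255162 = -121937$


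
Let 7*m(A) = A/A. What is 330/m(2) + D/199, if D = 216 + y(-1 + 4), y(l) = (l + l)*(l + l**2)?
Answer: 459978/199 ≈ 2311.4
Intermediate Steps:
m(A) = 1/7 (m(A) = (A/A)/7 = (1/7)*1 = 1/7)
y(l) = 2*l*(l + l**2) (y(l) = (2*l)*(l + l**2) = 2*l*(l + l**2))
D = 288 (D = 216 + 2*(-1 + 4)**2*(1 + (-1 + 4)) = 216 + 2*3**2*(1 + 3) = 216 + 2*9*4 = 216 + 72 = 288)
330/m(2) + D/199 = 330/(1/7) + 288/199 = 330*7 + 288*(1/199) = 2310 + 288/199 = 459978/199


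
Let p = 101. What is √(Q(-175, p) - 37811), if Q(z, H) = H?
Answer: 3*I*√4190 ≈ 194.19*I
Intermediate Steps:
√(Q(-175, p) - 37811) = √(101 - 37811) = √(-37710) = 3*I*√4190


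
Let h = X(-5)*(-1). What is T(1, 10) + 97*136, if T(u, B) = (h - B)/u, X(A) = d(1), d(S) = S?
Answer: 13181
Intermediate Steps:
X(A) = 1
h = -1 (h = 1*(-1) = -1)
T(u, B) = (-1 - B)/u
T(1, 10) + 97*136 = (-1 - 1*10)/1 + 97*136 = 1*(-1 - 10) + 13192 = 1*(-11) + 13192 = -11 + 13192 = 13181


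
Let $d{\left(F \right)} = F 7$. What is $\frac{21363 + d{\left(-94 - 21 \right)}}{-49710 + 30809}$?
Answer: $- \frac{20558}{18901} \approx -1.0877$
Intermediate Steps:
$d{\left(F \right)} = 7 F$
$\frac{21363 + d{\left(-94 - 21 \right)}}{-49710 + 30809} = \frac{21363 + 7 \left(-94 - 21\right)}{-49710 + 30809} = \frac{21363 + 7 \left(-115\right)}{-18901} = \left(21363 - 805\right) \left(- \frac{1}{18901}\right) = 20558 \left(- \frac{1}{18901}\right) = - \frac{20558}{18901}$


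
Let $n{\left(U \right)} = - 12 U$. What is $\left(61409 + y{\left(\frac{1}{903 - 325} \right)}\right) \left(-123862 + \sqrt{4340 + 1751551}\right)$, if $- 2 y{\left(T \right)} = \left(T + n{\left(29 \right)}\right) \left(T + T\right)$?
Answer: $- \frac{74739662312857}{9826} + \frac{61547896497 \sqrt{195099}}{334084} \approx -7.5249 \cdot 10^{9}$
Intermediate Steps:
$y{\left(T \right)} = - T \left(-348 + T\right)$ ($y{\left(T \right)} = - \frac{\left(T - 348\right) \left(T + T\right)}{2} = - \frac{\left(T - 348\right) 2 T}{2} = - \frac{\left(-348 + T\right) 2 T}{2} = - \frac{2 T \left(-348 + T\right)}{2} = - T \left(-348 + T\right)$)
$\left(61409 + y{\left(\frac{1}{903 - 325} \right)}\right) \left(-123862 + \sqrt{4340 + 1751551}\right) = \left(61409 + \frac{348 - \frac{1}{903 - 325}}{903 - 325}\right) \left(-123862 + \sqrt{4340 + 1751551}\right) = \left(61409 + \frac{348 - \frac{1}{578}}{578}\right) \left(-123862 + \sqrt{1755891}\right) = \left(61409 + \frac{348 - \frac{1}{578}}{578}\right) \left(-123862 + 3 \sqrt{195099}\right) = \left(61409 + \frac{1}{578} \cdot \frac{201143}{578}\right) \left(-123862 + 3 \sqrt{195099}\right) = \left(61409 + \frac{201143}{334084}\right) \left(-123862 + 3 \sqrt{195099}\right) = \frac{20515965499 \left(-123862 + 3 \sqrt{195099}\right)}{334084} = - \frac{74739662312857}{9826} + \frac{61547896497 \sqrt{195099}}{334084}$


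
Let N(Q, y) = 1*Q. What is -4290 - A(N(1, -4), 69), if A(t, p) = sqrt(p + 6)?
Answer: -4290 - 5*sqrt(3) ≈ -4298.7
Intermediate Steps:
N(Q, y) = Q
A(t, p) = sqrt(6 + p)
-4290 - A(N(1, -4), 69) = -4290 - sqrt(6 + 69) = -4290 - sqrt(75) = -4290 - 5*sqrt(3)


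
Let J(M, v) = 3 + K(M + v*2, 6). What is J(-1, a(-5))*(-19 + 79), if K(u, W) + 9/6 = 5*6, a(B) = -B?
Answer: 1890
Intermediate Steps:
K(u, W) = 57/2 (K(u, W) = -3/2 + 5*6 = -3/2 + 30 = 57/2)
J(M, v) = 63/2 (J(M, v) = 3 + 57/2 = 63/2)
J(-1, a(-5))*(-19 + 79) = 63*(-19 + 79)/2 = (63/2)*60 = 1890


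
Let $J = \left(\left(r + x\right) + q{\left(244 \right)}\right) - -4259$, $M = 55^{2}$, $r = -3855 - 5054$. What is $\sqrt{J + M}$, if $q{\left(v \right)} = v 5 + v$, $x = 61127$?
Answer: $3 \sqrt{6774} \approx 246.91$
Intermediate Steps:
$q{\left(v \right)} = 6 v$ ($q{\left(v \right)} = 5 v + v = 6 v$)
$r = -8909$ ($r = -3855 - 5054 = -8909$)
$M = 3025$
$J = 57941$ ($J = \left(\left(-8909 + 61127\right) + 6 \cdot 244\right) - -4259 = \left(52218 + 1464\right) + 4259 = 53682 + 4259 = 57941$)
$\sqrt{J + M} = \sqrt{57941 + 3025} = \sqrt{60966} = 3 \sqrt{6774}$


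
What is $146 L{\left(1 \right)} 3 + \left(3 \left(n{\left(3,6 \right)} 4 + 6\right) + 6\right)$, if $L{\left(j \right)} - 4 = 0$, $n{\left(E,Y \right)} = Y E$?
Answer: $1992$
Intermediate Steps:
$n{\left(E,Y \right)} = E Y$
$L{\left(j \right)} = 4$ ($L{\left(j \right)} = 4 + 0 = 4$)
$146 L{\left(1 \right)} 3 + \left(3 \left(n{\left(3,6 \right)} 4 + 6\right) + 6\right) = 146 \cdot 4 \cdot 3 + \left(3 \left(3 \cdot 6 \cdot 4 + 6\right) + 6\right) = 146 \cdot 12 + \left(3 \left(18 \cdot 4 + 6\right) + 6\right) = 1752 + \left(3 \left(72 + 6\right) + 6\right) = 1752 + \left(3 \cdot 78 + 6\right) = 1752 + \left(234 + 6\right) = 1752 + 240 = 1992$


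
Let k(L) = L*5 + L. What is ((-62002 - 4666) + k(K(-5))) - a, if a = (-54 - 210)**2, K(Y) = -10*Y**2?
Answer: -137864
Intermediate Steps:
k(L) = 6*L (k(L) = 5*L + L = 6*L)
a = 69696 (a = (-264)**2 = 69696)
((-62002 - 4666) + k(K(-5))) - a = ((-62002 - 4666) + 6*(-10*(-5)**2)) - 1*69696 = (-66668 + 6*(-10*25)) - 69696 = (-66668 + 6*(-250)) - 69696 = (-66668 - 1500) - 69696 = -68168 - 69696 = -137864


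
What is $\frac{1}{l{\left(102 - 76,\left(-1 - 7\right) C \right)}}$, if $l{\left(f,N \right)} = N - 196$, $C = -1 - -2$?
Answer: $- \frac{1}{204} \approx -0.004902$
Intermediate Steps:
$C = 1$ ($C = -1 + 2 = 1$)
$l{\left(f,N \right)} = -196 + N$
$\frac{1}{l{\left(102 - 76,\left(-1 - 7\right) C \right)}} = \frac{1}{-196 + \left(-1 - 7\right) 1} = \frac{1}{-196 - 8} = \frac{1}{-204} = - \frac{1}{204}$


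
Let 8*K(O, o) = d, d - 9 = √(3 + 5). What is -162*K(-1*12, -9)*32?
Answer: -5832 - 1296*√2 ≈ -7664.8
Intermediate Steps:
d = 9 + 2*√2 (d = 9 + √(3 + 5) = 9 + √8 = 9 + 2*√2 ≈ 11.828)
K(O, o) = 9/8 + √2/4 (K(O, o) = (9 + 2*√2)/8 = 9/8 + √2/4)
-162*K(-1*12, -9)*32 = -162*(9/8 + √2/4)*32 = (-729/4 - 81*√2/2)*32 = -5832 - 1296*√2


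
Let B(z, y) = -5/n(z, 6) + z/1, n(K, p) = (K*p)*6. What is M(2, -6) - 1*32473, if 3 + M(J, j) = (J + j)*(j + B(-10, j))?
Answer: -583417/18 ≈ -32412.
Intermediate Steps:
n(K, p) = 6*K*p
B(z, y) = z - 5/(36*z) (B(z, y) = -5*1/(36*z) + z/1 = -5*1/(36*z) + z*1 = -5/(36*z) + z = z - 5/(36*z))
M(J, j) = -3 + (-719/72 + j)*(J + j) (M(J, j) = -3 + (J + j)*(j + (-10 - 5/36/(-10))) = -3 + (J + j)*(j + (-10 - 5/36*(-1/10))) = -3 + (J + j)*(j + (-10 + 1/72)) = -3 + (J + j)*(j - 719/72) = -3 + (J + j)*(-719/72 + j) = -3 + (-719/72 + j)*(J + j))
M(2, -6) - 1*32473 = (-3 + (-6)**2 - 719/72*2 - 719/72*(-6) + 2*(-6)) - 1*32473 = (-3 + 36 - 719/36 + 719/12 - 12) - 32473 = 1097/18 - 32473 = -583417/18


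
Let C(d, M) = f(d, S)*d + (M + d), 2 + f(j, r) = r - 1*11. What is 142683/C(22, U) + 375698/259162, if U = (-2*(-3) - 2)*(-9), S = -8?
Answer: -18399589699/61680556 ≈ -298.30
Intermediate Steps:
f(j, r) = -13 + r (f(j, r) = -2 + (r - 1*11) = -2 + (r - 11) = -2 + (-11 + r) = -13 + r)
U = -36 (U = (6 - 2)*(-9) = 4*(-9) = -36)
C(d, M) = M - 20*d (C(d, M) = (-13 - 8)*d + (M + d) = -21*d + (M + d) = M - 20*d)
142683/C(22, U) + 375698/259162 = 142683/(-36 - 20*22) + 375698/259162 = 142683/(-36 - 440) + 375698*(1/259162) = 142683/(-476) + 187849/129581 = 142683*(-1/476) + 187849/129581 = -142683/476 + 187849/129581 = -18399589699/61680556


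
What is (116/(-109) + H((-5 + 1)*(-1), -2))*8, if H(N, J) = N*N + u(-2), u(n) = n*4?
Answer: 6048/109 ≈ 55.486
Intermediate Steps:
u(n) = 4*n
H(N, J) = -8 + N² (H(N, J) = N*N + 4*(-2) = N² - 8 = -8 + N²)
(116/(-109) + H((-5 + 1)*(-1), -2))*8 = (116/(-109) + (-8 + ((-5 + 1)*(-1))²))*8 = (116*(-1/109) + (-8 + (-4*(-1))²))*8 = (-116/109 + (-8 + 4²))*8 = (-116/109 + (-8 + 16))*8 = (-116/109 + 8)*8 = (756/109)*8 = 6048/109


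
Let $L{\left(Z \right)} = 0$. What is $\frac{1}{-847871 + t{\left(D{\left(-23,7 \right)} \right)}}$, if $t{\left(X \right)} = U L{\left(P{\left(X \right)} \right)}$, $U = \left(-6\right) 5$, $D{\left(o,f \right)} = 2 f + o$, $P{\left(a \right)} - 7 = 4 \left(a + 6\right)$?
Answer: $- \frac{1}{847871} \approx -1.1794 \cdot 10^{-6}$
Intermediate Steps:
$P{\left(a \right)} = 31 + 4 a$ ($P{\left(a \right)} = 7 + 4 \left(a + 6\right) = 7 + 4 \left(6 + a\right) = 7 + \left(24 + 4 a\right) = 31 + 4 a$)
$D{\left(o,f \right)} = o + 2 f$
$U = -30$
$t{\left(X \right)} = 0$ ($t{\left(X \right)} = \left(-30\right) 0 = 0$)
$\frac{1}{-847871 + t{\left(D{\left(-23,7 \right)} \right)}} = \frac{1}{-847871 + 0} = \frac{1}{-847871} = - \frac{1}{847871}$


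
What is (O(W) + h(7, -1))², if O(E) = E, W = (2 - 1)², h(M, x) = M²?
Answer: 2500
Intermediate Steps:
W = 1 (W = 1² = 1)
(O(W) + h(7, -1))² = (1 + 7²)² = (1 + 49)² = 50² = 2500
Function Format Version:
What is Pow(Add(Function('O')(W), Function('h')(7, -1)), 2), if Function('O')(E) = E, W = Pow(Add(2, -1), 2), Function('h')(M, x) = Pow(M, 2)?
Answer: 2500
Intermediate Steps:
W = 1 (W = Pow(1, 2) = 1)
Pow(Add(Function('O')(W), Function('h')(7, -1)), 2) = Pow(Add(1, Pow(7, 2)), 2) = Pow(Add(1, 49), 2) = Pow(50, 2) = 2500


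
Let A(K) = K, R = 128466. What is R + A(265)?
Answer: 128731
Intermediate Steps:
R + A(265) = 128466 + 265 = 128731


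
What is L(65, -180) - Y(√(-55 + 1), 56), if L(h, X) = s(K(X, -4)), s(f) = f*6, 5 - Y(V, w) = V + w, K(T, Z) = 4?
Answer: 75 + 3*I*√6 ≈ 75.0 + 7.3485*I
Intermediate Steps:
Y(V, w) = 5 - V - w (Y(V, w) = 5 - (V + w) = 5 + (-V - w) = 5 - V - w)
s(f) = 6*f
L(h, X) = 24 (L(h, X) = 6*4 = 24)
L(65, -180) - Y(√(-55 + 1), 56) = 24 - (5 - √(-55 + 1) - 1*56) = 24 - (5 - √(-54) - 56) = 24 - (5 - 3*I*√6 - 56) = 24 - (-51 - 3*I*√6) = 24 + (51 + 3*I*√6) = 75 + 3*I*√6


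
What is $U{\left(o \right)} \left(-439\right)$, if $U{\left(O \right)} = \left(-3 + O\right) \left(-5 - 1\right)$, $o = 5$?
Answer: $5268$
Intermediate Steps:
$U{\left(O \right)} = 18 - 6 O$ ($U{\left(O \right)} = \left(-3 + O\right) \left(-6\right) = 18 - 6 O$)
$U{\left(o \right)} \left(-439\right) = \left(18 - 30\right) \left(-439\right) = \left(-12\right) \left(-439\right) = 5268$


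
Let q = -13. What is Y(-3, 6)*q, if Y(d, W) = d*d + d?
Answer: -78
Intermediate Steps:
Y(d, W) = d + d² (Y(d, W) = d² + d = d + d²)
Y(-3, 6)*q = -3*(1 - 3)*(-13) = -3*(-2)*(-13) = 6*(-13) = -78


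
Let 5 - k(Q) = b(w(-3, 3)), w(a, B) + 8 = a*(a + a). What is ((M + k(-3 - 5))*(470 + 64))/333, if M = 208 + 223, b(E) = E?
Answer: 25276/37 ≈ 683.13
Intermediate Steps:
w(a, B) = -8 + 2*a² (w(a, B) = -8 + a*(a + a) = -8 + a*(2*a) = -8 + 2*a²)
M = 431
k(Q) = -5 (k(Q) = 5 - (-8 + 2*(-3)²) = 5 - (-8 + 2*9) = 5 - (-8 + 18) = 5 - 1*10 = 5 - 10 = -5)
((M + k(-3 - 5))*(470 + 64))/333 = ((431 - 5)*(470 + 64))/333 = (426*534)*(1/333) = 227484*(1/333) = 25276/37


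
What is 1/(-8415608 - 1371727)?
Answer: -1/9787335 ≈ -1.0217e-7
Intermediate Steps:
1/(-8415608 - 1371727) = 1/(-9787335) = -1/9787335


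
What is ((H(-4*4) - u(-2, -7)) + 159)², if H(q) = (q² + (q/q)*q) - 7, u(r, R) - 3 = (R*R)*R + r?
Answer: 538756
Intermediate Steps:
u(r, R) = 3 + r + R³ (u(r, R) = 3 + ((R*R)*R + r) = 3 + (R²*R + r) = 3 + (R³ + r) = 3 + (r + R³) = 3 + r + R³)
H(q) = -7 + q + q² (H(q) = (q² + 1*q) - 7 = (q² + q) - 7 = (q + q²) - 7 = -7 + q + q²)
((H(-4*4) - u(-2, -7)) + 159)² = (((-7 - 4*4 + (-4*4)²) - (3 - 2 + (-7)³)) + 159)² = (((-7 - 16 + (-16)²) - (3 - 2 - 343)) + 159)² = (((-7 - 16 + 256) - 1*(-342)) + 159)² = ((233 + 342) + 159)² = (575 + 159)² = 734² = 538756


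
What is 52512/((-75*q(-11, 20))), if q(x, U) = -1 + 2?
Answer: -17504/25 ≈ -700.16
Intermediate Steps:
q(x, U) = 1
52512/((-75*q(-11, 20))) = 52512/((-75*1)) = 52512/(-75) = 52512*(-1/75) = -17504/25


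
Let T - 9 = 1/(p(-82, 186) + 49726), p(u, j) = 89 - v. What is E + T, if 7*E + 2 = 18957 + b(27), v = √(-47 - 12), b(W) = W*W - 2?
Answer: 48997894786285/17370739988 + I*√59/2481534284 ≈ 2820.7 + 3.0953e-9*I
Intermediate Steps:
b(W) = -2 + W² (b(W) = W² - 2 = -2 + W²)
v = I*√59 (v = √(-59) = I*√59 ≈ 7.6811*I)
E = 19682/7 (E = -2/7 + (18957 + (-2 + 27²))/7 = -2/7 + (18957 + (-2 + 729))/7 = -2/7 + (18957 + 727)/7 = -2/7 + (⅐)*19684 = -2/7 + 2812 = 19682/7 ≈ 2811.7)
p(u, j) = 89 - I*√59
T = 9 + 1/(49815 - I*√59) (T = 9 + 1/((89 - I*√59) + 49726) = 9 + 1/(49815 - I*√59) ≈ 9.0 + 3.0953e-9*I)
E + T = 19682/7 + (22333858371/2481534284 + I*√59/2481534284) = 48997894786285/17370739988 + I*√59/2481534284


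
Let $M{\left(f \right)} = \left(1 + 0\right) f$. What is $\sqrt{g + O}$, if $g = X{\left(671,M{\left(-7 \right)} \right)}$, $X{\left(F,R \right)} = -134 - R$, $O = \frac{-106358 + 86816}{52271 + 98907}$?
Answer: $\frac{i \sqrt{726378089086}}{75589} \approx 11.275 i$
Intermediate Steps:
$M{\left(f \right)} = f$ ($M{\left(f \right)} = 1 f = f$)
$O = - \frac{9771}{75589}$ ($O = - \frac{19542}{151178} = \left(-19542\right) \frac{1}{151178} = - \frac{9771}{75589} \approx -0.12926$)
$g = -127$ ($g = -134 - -7 = -134 + 7 = -127$)
$\sqrt{g + O} = \sqrt{-127 - \frac{9771}{75589}} = \sqrt{- \frac{9609574}{75589}} = \frac{i \sqrt{726378089086}}{75589}$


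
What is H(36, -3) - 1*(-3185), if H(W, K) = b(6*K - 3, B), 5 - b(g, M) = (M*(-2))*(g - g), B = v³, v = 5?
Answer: 3190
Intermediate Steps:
B = 125 (B = 5³ = 125)
b(g, M) = 5 (b(g, M) = 5 - M*(-2)*(g - g) = 5 - (-2*M)*0 = 5 - 1*0 = 5 + 0 = 5)
H(W, K) = 5
H(36, -3) - 1*(-3185) = 5 - 1*(-3185) = 5 + 3185 = 3190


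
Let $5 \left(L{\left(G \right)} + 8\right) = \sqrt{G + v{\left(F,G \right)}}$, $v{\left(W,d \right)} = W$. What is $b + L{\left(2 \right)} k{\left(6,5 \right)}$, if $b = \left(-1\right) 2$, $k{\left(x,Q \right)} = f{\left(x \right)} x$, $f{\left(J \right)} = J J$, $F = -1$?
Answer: $- \frac{8434}{5} \approx -1686.8$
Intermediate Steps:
$f{\left(J \right)} = J^{2}$
$L{\left(G \right)} = -8 + \frac{\sqrt{-1 + G}}{5}$ ($L{\left(G \right)} = -8 + \frac{\sqrt{G - 1}}{5} = -8 + \frac{\sqrt{-1 + G}}{5}$)
$k{\left(x,Q \right)} = x^{3}$ ($k{\left(x,Q \right)} = x^{2} x = x^{3}$)
$b = -2$
$b + L{\left(2 \right)} k{\left(6,5 \right)} = -2 + \left(-8 + \frac{\sqrt{-1 + 2}}{5}\right) 6^{3} = -2 + \left(-8 + \frac{\sqrt{1}}{5}\right) 216 = -2 + \left(-8 + \frac{1}{5} \cdot 1\right) 216 = -2 + \left(-8 + \frac{1}{5}\right) 216 = -2 - \frac{8424}{5} = - \frac{8434}{5}$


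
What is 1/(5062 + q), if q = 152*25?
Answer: 1/8862 ≈ 0.00011284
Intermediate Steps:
q = 3800
1/(5062 + q) = 1/(5062 + 3800) = 1/8862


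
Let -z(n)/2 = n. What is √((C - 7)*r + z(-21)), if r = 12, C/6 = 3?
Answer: √174 ≈ 13.191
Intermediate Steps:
C = 18 (C = 6*3 = 18)
z(n) = -2*n
√((C - 7)*r + z(-21)) = √((18 - 7)*12 - 2*(-21)) = √(11*12 + 42) = √(132 + 42) = √174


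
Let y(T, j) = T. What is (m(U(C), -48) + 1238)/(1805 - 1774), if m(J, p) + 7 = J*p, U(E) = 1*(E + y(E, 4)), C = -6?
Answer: 1807/31 ≈ 58.290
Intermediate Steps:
U(E) = 2*E (U(E) = 1*(E + E) = 1*(2*E) = 2*E)
m(J, p) = -7 + J*p
(m(U(C), -48) + 1238)/(1805 - 1774) = ((-7 + (2*(-6))*(-48)) + 1238)/(1805 - 1774) = ((-7 - 12*(-48)) + 1238)/31 = ((-7 + 576) + 1238)*(1/31) = (569 + 1238)*(1/31) = 1807*(1/31) = 1807/31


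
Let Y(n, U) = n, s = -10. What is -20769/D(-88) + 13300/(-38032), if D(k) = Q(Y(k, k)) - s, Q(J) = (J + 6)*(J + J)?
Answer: -40915217/22885756 ≈ -1.7878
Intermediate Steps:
Q(J) = 2*J*(6 + J) (Q(J) = (6 + J)*(2*J) = 2*J*(6 + J))
D(k) = 10 + 2*k*(6 + k) (D(k) = 2*k*(6 + k) - 1*(-10) = 2*k*(6 + k) + 10 = 10 + 2*k*(6 + k))
-20769/D(-88) + 13300/(-38032) = -20769/(10 + 2*(-88)*(6 - 88)) + 13300/(-38032) = -20769/(10 + 2*(-88)*(-82)) + 13300*(-1/38032) = -20769/(10 + 14432) - 3325/9508 = -20769/14442 - 3325/9508 = -20769*1/14442 - 3325/9508 = -6923/4814 - 3325/9508 = -40915217/22885756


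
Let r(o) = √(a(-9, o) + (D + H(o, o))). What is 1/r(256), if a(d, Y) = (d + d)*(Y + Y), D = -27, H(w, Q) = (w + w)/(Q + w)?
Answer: -I*√9242/9242 ≈ -0.010402*I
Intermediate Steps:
H(w, Q) = 2*w/(Q + w) (H(w, Q) = (2*w)/(Q + w) = 2*w/(Q + w))
a(d, Y) = 4*Y*d (a(d, Y) = (2*d)*(2*Y) = 4*Y*d)
r(o) = √(-26 - 36*o) (r(o) = √(4*o*(-9) + (-27 + 2*o/(o + o))) = √(-36*o + (-27 + 2*o/((2*o)))) = √(-36*o + (-27 + 2*o*(1/(2*o)))) = √(-36*o + (-27 + 1)) = √(-36*o - 26) = √(-26 - 36*o))
1/r(256) = 1/(√(-26 - 36*256)) = 1/(√(-26 - 9216)) = 1/(√(-9242)) = 1/(I*√9242) = -I*√9242/9242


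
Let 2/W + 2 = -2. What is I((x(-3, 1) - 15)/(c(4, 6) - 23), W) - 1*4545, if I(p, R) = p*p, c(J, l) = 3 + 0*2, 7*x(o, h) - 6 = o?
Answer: -22267899/4900 ≈ -4544.5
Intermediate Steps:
x(o, h) = 6/7 + o/7
c(J, l) = 3 (c(J, l) = 3 + 0 = 3)
W = -½ (W = 2/(-2 - 2) = 2/(-4) = 2*(-¼) = -½ ≈ -0.50000)
I(p, R) = p²
I((x(-3, 1) - 15)/(c(4, 6) - 23), W) - 1*4545 = (((6/7 + (⅐)*(-3)) - 15)/(3 - 23))² - 1*4545 = (((6/7 - 3/7) - 15)/(-20))² - 4545 = ((3/7 - 15)*(-1/20))² - 4545 = (-102/7*(-1/20))² - 4545 = (51/70)² - 4545 = 2601/4900 - 4545 = -22267899/4900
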